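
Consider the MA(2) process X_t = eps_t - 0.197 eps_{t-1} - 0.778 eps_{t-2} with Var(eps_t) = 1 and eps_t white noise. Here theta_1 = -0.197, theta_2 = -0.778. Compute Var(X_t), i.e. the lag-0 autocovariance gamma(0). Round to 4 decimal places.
\gamma(0) = 1.6441

For an MA(q) process X_t = eps_t + sum_i theta_i eps_{t-i} with
Var(eps_t) = sigma^2, the variance is
  gamma(0) = sigma^2 * (1 + sum_i theta_i^2).
  sum_i theta_i^2 = (-0.197)^2 + (-0.778)^2 = 0.038809 + 0.605284 = 0.644093.
  gamma(0) = 1 * (1 + 0.644093) = 1 * 1.644093 = 1.644093, which rounds to 1.6441.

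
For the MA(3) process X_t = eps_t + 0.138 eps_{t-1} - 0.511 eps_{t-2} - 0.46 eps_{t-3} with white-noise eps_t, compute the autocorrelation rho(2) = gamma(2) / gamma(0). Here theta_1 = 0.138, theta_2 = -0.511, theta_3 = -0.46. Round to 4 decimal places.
\rho(2) = -0.3851

For an MA(q) process with theta_0 = 1, the autocovariance is
  gamma(k) = sigma^2 * sum_{i=0..q-k} theta_i * theta_{i+k},
and rho(k) = gamma(k) / gamma(0). Sigma^2 cancels.
  numerator   = (1)*(-0.511) + (0.138)*(-0.46) = -0.57448.
  denominator = (1)^2 + (0.138)^2 + (-0.511)^2 + (-0.46)^2 = 1.491765.
  rho(2) = -0.57448 / 1.491765 = -0.3851.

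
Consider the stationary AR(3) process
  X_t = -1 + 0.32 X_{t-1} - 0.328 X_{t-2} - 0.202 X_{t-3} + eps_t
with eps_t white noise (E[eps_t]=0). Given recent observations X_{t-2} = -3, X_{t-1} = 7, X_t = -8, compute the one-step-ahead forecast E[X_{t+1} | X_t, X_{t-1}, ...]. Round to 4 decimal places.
E[X_{t+1} \mid \mathcal F_t] = -5.2500

For an AR(p) model X_t = c + sum_i phi_i X_{t-i} + eps_t, the
one-step-ahead conditional mean is
  E[X_{t+1} | X_t, ...] = c + sum_i phi_i X_{t+1-i}.
Substitute known values:
  E[X_{t+1} | ...] = -1 + (0.32) * (-8) + (-0.328) * (7) + (-0.202) * (-3)
                   = -5.2500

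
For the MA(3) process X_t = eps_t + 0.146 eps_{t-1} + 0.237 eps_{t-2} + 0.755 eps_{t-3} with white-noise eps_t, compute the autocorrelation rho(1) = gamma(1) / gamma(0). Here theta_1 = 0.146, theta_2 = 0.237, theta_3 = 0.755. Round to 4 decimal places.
\rho(1) = 0.2182

For an MA(q) process with theta_0 = 1, the autocovariance is
  gamma(k) = sigma^2 * sum_{i=0..q-k} theta_i * theta_{i+k},
and rho(k) = gamma(k) / gamma(0). Sigma^2 cancels.
  numerator   = (1)*(0.146) + (0.146)*(0.237) + (0.237)*(0.755) = 0.359537.
  denominator = (1)^2 + (0.146)^2 + (0.237)^2 + (0.755)^2 = 1.64751.
  rho(1) = 0.359537 / 1.64751 = 0.2182.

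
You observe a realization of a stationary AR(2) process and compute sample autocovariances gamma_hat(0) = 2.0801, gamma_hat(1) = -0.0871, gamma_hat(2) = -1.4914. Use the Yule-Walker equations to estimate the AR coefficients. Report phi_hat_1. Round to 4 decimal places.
\hat\phi_{1} = -0.0720

The Yule-Walker equations for an AR(p) process read, in matrix form,
  Gamma_p phi = r_p,   with   (Gamma_p)_{ij} = gamma(|i - j|),
                       (r_p)_i = gamma(i),   i,j = 1..p.
Substitute the sample gammas (Toeplitz matrix and right-hand side of size 2):
  Gamma_p = [[2.0801, -0.0871], [-0.0871, 2.0801]]
  r_p     = [-0.0871, -1.4914]
Written out:
  2.0801 phi_1 - 0.0871 phi_2 = -0.0871
  -0.0871 phi_1 + 2.0801 phi_2 = -1.4914
Solve by Cramer's rule:
  det = gamma(0)^2 - gamma(1)^2 = (2.0801)^2 - (-0.0871)^2 = 4.32681601 - 0.00758641 = 4.3192296
  phi_hat_1 = [gamma(1) gamma(0) - gamma(1) gamma(2)] / det = [(-0.0871)(2.0801) - (-0.0871)(-1.4914)] / 4.3192296 = -0.31107765 / 4.3192296 = -0.072
  phi_hat_2 = [gamma(0) gamma(2) - gamma(1)^2] / det = [(2.0801)(-1.4914) - (-0.0871)^2] / 4.3192296 = -3.10984755 / 4.3192296 = -0.72
So phi_hat = [-0.0720, -0.7200].
Therefore phi_hat_1 = -0.0720.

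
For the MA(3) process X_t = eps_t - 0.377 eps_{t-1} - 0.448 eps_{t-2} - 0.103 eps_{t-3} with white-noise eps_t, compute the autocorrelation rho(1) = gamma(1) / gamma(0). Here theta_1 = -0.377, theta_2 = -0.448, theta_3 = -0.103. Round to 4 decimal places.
\rho(1) = -0.1197

For an MA(q) process with theta_0 = 1, the autocovariance is
  gamma(k) = sigma^2 * sum_{i=0..q-k} theta_i * theta_{i+k},
and rho(k) = gamma(k) / gamma(0). Sigma^2 cancels.
  numerator   = (1)*(-0.377) + (-0.377)*(-0.448) + (-0.448)*(-0.103) = -0.16196.
  denominator = (1)^2 + (-0.377)^2 + (-0.448)^2 + (-0.103)^2 = 1.353442.
  rho(1) = -0.16196 / 1.353442 = -0.1197.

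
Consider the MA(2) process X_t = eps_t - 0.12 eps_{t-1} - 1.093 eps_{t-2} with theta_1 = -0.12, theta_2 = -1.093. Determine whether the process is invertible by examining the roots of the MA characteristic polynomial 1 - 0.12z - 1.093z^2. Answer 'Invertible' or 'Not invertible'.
\text{Not invertible}

The MA(q) characteristic polynomial is P(z) = 1 - 0.12z - 1.093z^2.
Invertibility requires all roots to lie outside the unit circle, i.e. |z| > 1 for every root.
Set 1 + (-0.12) z + (-1.093) z^2 = 0, i.e. a z^2 + b z + c = 0 with a = -1.093, b = -0.12, c = 1.
Discriminant D = b^2 - 4ac = (-0.12)^2 - 4*(-1.093)*1 = 0.0144 - (-4.372) = 4.3864.
D >= 0, so the roots are real: z = (-b +/- sqrt(D)) / (2a) = (0.12 +/- 2.094373) / (-2.186).
  z_1 = (0.12 + 2.094373) / (-2.186) = -1.013,   |z_1| = 1.013.
  z_2 = (0.12 - 2.094373) / (-2.186) = 0.9032,   |z_2| = 0.9032.
Moduli of all roots: 1.0130, 0.9032.
All moduli strictly greater than 1? No.
Verdict: Not invertible.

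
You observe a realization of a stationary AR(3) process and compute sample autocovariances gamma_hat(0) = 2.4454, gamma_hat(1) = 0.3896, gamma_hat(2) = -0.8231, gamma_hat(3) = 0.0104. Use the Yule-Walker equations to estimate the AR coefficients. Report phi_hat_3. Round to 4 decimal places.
\hat\phi_{3} = 0.1630

The Yule-Walker equations for an AR(p) process read, in matrix form,
  Gamma_p phi = r_p,   with   (Gamma_p)_{ij} = gamma(|i - j|),
                       (r_p)_i = gamma(i),   i,j = 1..p.
Substitute the sample gammas (Toeplitz matrix and right-hand side of size 3):
  Gamma_p = [[2.4454, 0.3896, -0.8231], [0.3896, 2.4454, 0.3896], [-0.8231, 0.3896, 2.4454]]
  r_p     = [0.3896, -0.8231, 0.0104]
Written out (R1..R3):
  (R1) 2.4454 phi_1 + 0.3896 phi_2 - 0.8231 phi_3 = 0.3896
  (R2) 0.3896 phi_1 + 2.4454 phi_2 + 0.3896 phi_3 = -0.8231
  (R3) -0.8231 phi_1 + 0.3896 phi_2 + 2.4454 phi_3 = 0.0104
Gaussian elimination:
  R2 <- R2 - (0.3896/2.4454) R1 = R2 - (0.15932) R1:  2.383329 phi_2 + 0.520736 phi_3 = -0.885171
  R3 <- R3 - (-0.8231/2.4454) R1 = R3 - (-0.336591) R1:  0.520736 phi_2 + 2.168352 phi_3 = 0.141536
  R3 <- R3 - (0.520736/2.383329) R2 = R3 - (0.218491) R2:  2.054576 phi_3 = 0.334938
Back-substitution:
  phi_hat_3 = 0.334938 / 2.054576 = 0.16302
  phi_hat_2 = (-0.885171 - (0.520736)(0.16302)) / 2.383329 = -0.40702
  phi_hat_1 = (0.3896 - (0.3896)(-0.40702) - (-0.8231)(0.16302)) / 2.4454 = 0.279037
So phi_hat = [0.2790, -0.4070, 0.1630].
Therefore phi_hat_3 = 0.1630.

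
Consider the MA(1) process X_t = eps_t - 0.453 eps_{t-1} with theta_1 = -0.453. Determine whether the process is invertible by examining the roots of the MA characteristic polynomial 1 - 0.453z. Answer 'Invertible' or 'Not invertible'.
\text{Invertible}

The MA(q) characteristic polynomial is P(z) = 1 - 0.453z.
Invertibility requires all roots to lie outside the unit circle, i.e. |z| > 1 for every root.
This is linear in z: 1 + (-0.453) z = 0  =>  z = -1/(-0.453) = 2.207506,  |z| = 2.207506.
Moduli of all roots: 2.2075.
All moduli strictly greater than 1? Yes.
Verdict: Invertible.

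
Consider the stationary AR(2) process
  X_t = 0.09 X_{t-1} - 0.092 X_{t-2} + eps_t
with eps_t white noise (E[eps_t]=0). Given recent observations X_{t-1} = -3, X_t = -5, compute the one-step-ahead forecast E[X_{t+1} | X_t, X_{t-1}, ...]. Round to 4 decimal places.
E[X_{t+1} \mid \mathcal F_t] = -0.1740

For an AR(p) model X_t = c + sum_i phi_i X_{t-i} + eps_t, the
one-step-ahead conditional mean is
  E[X_{t+1} | X_t, ...] = c + sum_i phi_i X_{t+1-i}.
Substitute known values:
  E[X_{t+1} | ...] = (0.09) * (-5) + (-0.092) * (-3)
                   = -0.1740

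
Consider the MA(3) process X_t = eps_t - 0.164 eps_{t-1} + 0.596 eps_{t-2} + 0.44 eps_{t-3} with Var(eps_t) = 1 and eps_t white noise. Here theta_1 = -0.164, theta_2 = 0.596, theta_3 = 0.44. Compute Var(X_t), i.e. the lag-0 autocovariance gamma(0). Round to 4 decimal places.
\gamma(0) = 1.5757

For an MA(q) process X_t = eps_t + sum_i theta_i eps_{t-i} with
Var(eps_t) = sigma^2, the variance is
  gamma(0) = sigma^2 * (1 + sum_i theta_i^2).
  sum_i theta_i^2 = (-0.164)^2 + (0.596)^2 + (0.44)^2 = 0.026896 + 0.355216 + 0.1936 = 0.575712.
  gamma(0) = 1 * (1 + 0.575712) = 1 * 1.575712 = 1.575712, which rounds to 1.5757.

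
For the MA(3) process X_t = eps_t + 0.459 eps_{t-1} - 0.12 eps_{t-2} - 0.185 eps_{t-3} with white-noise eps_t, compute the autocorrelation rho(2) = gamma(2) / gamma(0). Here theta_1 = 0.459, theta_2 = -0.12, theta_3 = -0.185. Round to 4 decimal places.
\rho(2) = -0.1627

For an MA(q) process with theta_0 = 1, the autocovariance is
  gamma(k) = sigma^2 * sum_{i=0..q-k} theta_i * theta_{i+k},
and rho(k) = gamma(k) / gamma(0). Sigma^2 cancels.
  numerator   = (1)*(-0.12) + (0.459)*(-0.185) = -0.204915.
  denominator = (1)^2 + (0.459)^2 + (-0.12)^2 + (-0.185)^2 = 1.259306.
  rho(2) = -0.204915 / 1.259306 = -0.1627.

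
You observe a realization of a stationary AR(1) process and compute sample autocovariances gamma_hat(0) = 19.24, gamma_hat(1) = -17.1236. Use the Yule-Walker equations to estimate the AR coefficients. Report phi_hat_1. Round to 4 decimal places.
\hat\phi_{1} = -0.8900

The Yule-Walker equations for an AR(p) process read, in matrix form,
  Gamma_p phi = r_p,   with   (Gamma_p)_{ij} = gamma(|i - j|),
                       (r_p)_i = gamma(i),   i,j = 1..p.
Substitute the sample gammas (Toeplitz matrix and right-hand side of size 1):
  Gamma_p = [[19.24]]
  r_p     = [-17.1236]
With p = 1 this is the single equation gamma(0) phi_1 = gamma(1):
  phi_hat_1 = gamma(1) / gamma(0) = -17.1236 / 19.24 = -0.8900.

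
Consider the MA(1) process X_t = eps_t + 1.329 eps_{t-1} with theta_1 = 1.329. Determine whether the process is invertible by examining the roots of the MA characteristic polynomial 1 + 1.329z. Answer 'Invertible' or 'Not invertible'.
\text{Not invertible}

The MA(q) characteristic polynomial is P(z) = 1 + 1.329z.
Invertibility requires all roots to lie outside the unit circle, i.e. |z| > 1 for every root.
This is linear in z: 1 + (1.329) z = 0  =>  z = -1/(1.329) = -0.752445,  |z| = 0.752445.
Moduli of all roots: 0.7524.
All moduli strictly greater than 1? No.
Verdict: Not invertible.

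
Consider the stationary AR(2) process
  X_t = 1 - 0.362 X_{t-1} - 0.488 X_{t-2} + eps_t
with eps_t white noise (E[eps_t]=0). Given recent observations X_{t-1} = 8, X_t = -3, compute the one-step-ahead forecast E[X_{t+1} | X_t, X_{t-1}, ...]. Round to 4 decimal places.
E[X_{t+1} \mid \mathcal F_t] = -1.8180

For an AR(p) model X_t = c + sum_i phi_i X_{t-i} + eps_t, the
one-step-ahead conditional mean is
  E[X_{t+1} | X_t, ...] = c + sum_i phi_i X_{t+1-i}.
Substitute known values:
  E[X_{t+1} | ...] = 1 + (-0.362) * (-3) + (-0.488) * (8)
                   = -1.8180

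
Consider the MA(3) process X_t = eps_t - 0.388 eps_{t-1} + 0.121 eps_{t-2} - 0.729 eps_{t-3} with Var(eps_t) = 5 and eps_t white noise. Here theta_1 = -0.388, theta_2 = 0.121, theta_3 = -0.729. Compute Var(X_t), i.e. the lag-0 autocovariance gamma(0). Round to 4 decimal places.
\gamma(0) = 8.4831

For an MA(q) process X_t = eps_t + sum_i theta_i eps_{t-i} with
Var(eps_t) = sigma^2, the variance is
  gamma(0) = sigma^2 * (1 + sum_i theta_i^2).
  sum_i theta_i^2 = (-0.388)^2 + (0.121)^2 + (-0.729)^2 = 0.150544 + 0.014641 + 0.531441 = 0.696626.
  gamma(0) = 5 * (1 + 0.696626) = 5 * 1.696626 = 8.48313, which rounds to 8.4831.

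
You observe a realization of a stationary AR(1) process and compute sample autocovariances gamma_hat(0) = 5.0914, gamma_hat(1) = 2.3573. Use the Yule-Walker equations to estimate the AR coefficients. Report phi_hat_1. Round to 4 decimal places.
\hat\phi_{1} = 0.4630

The Yule-Walker equations for an AR(p) process read, in matrix form,
  Gamma_p phi = r_p,   with   (Gamma_p)_{ij} = gamma(|i - j|),
                       (r_p)_i = gamma(i),   i,j = 1..p.
Substitute the sample gammas (Toeplitz matrix and right-hand side of size 1):
  Gamma_p = [[5.0914]]
  r_p     = [2.3573]
With p = 1 this is the single equation gamma(0) phi_1 = gamma(1):
  phi_hat_1 = gamma(1) / gamma(0) = 2.3573 / 5.0914 = 0.4630.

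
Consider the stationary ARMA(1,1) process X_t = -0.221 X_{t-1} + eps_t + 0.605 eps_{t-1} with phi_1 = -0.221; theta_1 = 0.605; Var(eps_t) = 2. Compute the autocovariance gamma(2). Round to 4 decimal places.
\gamma(2) = -0.1546

Multiply the model equation by X_{t-k} and take expectations. With theta_0 = psi_0 = 1 and psi_j the MA(infinity) weights, this gives
  gamma(k) - sum_i phi_i gamma(k-i) = c_k,
  c_k = sigma^2 * sum_{j=k..q} theta_j psi_{j-k}   (c_k = 0 for k > q),
using gamma(-m) = gamma(m).
psi-weights needed (psi_j = theta_j + sum_i phi_i psi_{j-i}):
  psi_1 = theta_1 + phi_1 = 0.605 + (-0.221) = 0.384
Right-hand sides:
  c_0 = sigma^2 (1 + theta_1 psi_1) = 2 * (1 + (0.605)(0.384)) = 2 * 1.23232 = 2.46464
  c_1 = sigma^2 theta_1 = 2 * (0.605) = 1.21
  c_2 = 0
Equations for k = 0 and k = 1 (AR order 1):
  gamma(0) = phi_1 gamma(1) + c_0
  gamma(1) = phi_1 gamma(0) + c_1
Substituting the second into the first: gamma(0) (1 - phi_1^2) = c_0 + phi_1 c_1, so
  gamma(0) = (c_0 + phi_1 c_1) / (1 - phi_1^2) = (2.46464 + (-0.221)(1.21)) / (1 - (-0.221)^2) = 2.19723 / 0.951159 = 2.310055.
  gamma(1) = phi_1 gamma(0) + c_1 = (-0.221)(2.310055) + (1.21) = 0.699478.
For k = 2 (> q): gamma(2) = phi_1 gamma(1) = (-0.221)(0.699478) = -0.154585.
Therefore gamma(2) = -0.1546 (to 4 decimal places).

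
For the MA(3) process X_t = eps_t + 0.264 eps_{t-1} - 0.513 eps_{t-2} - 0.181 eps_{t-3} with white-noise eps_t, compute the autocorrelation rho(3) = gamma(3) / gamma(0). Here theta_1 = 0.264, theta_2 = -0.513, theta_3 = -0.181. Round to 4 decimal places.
\rho(3) = -0.1325

For an MA(q) process with theta_0 = 1, the autocovariance is
  gamma(k) = sigma^2 * sum_{i=0..q-k} theta_i * theta_{i+k},
and rho(k) = gamma(k) / gamma(0). Sigma^2 cancels.
  numerator   = (1)*(-0.181) = -0.181.
  denominator = (1)^2 + (0.264)^2 + (-0.513)^2 + (-0.181)^2 = 1.365626.
  rho(3) = -0.181 / 1.365626 = -0.1325.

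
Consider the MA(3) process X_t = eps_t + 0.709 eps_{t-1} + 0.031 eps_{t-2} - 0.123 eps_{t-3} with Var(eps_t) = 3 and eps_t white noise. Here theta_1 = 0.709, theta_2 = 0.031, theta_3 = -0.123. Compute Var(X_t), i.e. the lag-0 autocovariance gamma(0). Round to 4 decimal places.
\gamma(0) = 4.5563

For an MA(q) process X_t = eps_t + sum_i theta_i eps_{t-i} with
Var(eps_t) = sigma^2, the variance is
  gamma(0) = sigma^2 * (1 + sum_i theta_i^2).
  sum_i theta_i^2 = (0.709)^2 + (0.031)^2 + (-0.123)^2 = 0.502681 + 0.000961 + 0.015129 = 0.518771.
  gamma(0) = 3 * (1 + 0.518771) = 3 * 1.518771 = 4.556313, which rounds to 4.5563.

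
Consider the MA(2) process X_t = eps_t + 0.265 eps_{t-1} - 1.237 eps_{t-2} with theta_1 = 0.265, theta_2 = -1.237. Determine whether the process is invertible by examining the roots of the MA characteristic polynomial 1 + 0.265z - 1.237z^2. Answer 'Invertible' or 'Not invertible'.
\text{Not invertible}

The MA(q) characteristic polynomial is P(z) = 1 + 0.265z - 1.237z^2.
Invertibility requires all roots to lie outside the unit circle, i.e. |z| > 1 for every root.
Set 1 + (0.265) z + (-1.237) z^2 = 0, i.e. a z^2 + b z + c = 0 with a = -1.237, b = 0.265, c = 1.
Discriminant D = b^2 - 4ac = (0.265)^2 - 4*(-1.237)*1 = 0.070225 - (-4.948) = 5.018225.
D >= 0, so the roots are real: z = (-b +/- sqrt(D)) / (2a) = (-0.265 +/- 2.24014) / (-2.474).
  z_1 = (-0.265 + 2.24014) / (-2.474) = -0.7984,   |z_1| = 0.7984.
  z_2 = (-0.265 - 2.24014) / (-2.474) = 1.0126,   |z_2| = 1.0126.
Moduli of all roots: 0.7984, 1.0126.
All moduli strictly greater than 1? No.
Verdict: Not invertible.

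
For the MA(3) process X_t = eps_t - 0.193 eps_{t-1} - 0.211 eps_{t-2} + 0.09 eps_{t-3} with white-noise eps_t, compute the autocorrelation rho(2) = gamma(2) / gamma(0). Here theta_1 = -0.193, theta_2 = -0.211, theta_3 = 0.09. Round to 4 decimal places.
\rho(2) = -0.2095

For an MA(q) process with theta_0 = 1, the autocovariance is
  gamma(k) = sigma^2 * sum_{i=0..q-k} theta_i * theta_{i+k},
and rho(k) = gamma(k) / gamma(0). Sigma^2 cancels.
  numerator   = (1)*(-0.211) + (-0.193)*(0.09) = -0.22837.
  denominator = (1)^2 + (-0.193)^2 + (-0.211)^2 + (0.09)^2 = 1.08987.
  rho(2) = -0.22837 / 1.08987 = -0.2095.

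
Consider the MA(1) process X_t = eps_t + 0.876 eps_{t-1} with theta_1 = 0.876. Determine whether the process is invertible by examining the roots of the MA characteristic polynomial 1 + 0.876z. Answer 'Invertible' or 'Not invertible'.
\text{Invertible}

The MA(q) characteristic polynomial is P(z) = 1 + 0.876z.
Invertibility requires all roots to lie outside the unit circle, i.e. |z| > 1 for every root.
This is linear in z: 1 + (0.876) z = 0  =>  z = -1/(0.876) = -1.141553,  |z| = 1.141553.
Moduli of all roots: 1.1416.
All moduli strictly greater than 1? Yes.
Verdict: Invertible.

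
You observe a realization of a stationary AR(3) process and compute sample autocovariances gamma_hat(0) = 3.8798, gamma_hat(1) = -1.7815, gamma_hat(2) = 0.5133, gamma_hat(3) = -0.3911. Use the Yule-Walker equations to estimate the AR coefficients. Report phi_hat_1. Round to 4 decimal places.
\hat\phi_{1} = -0.5150

The Yule-Walker equations for an AR(p) process read, in matrix form,
  Gamma_p phi = r_p,   with   (Gamma_p)_{ij} = gamma(|i - j|),
                       (r_p)_i = gamma(i),   i,j = 1..p.
Substitute the sample gammas (Toeplitz matrix and right-hand side of size 3):
  Gamma_p = [[3.8798, -1.7815, 0.5133], [-1.7815, 3.8798, -1.7815], [0.5133, -1.7815, 3.8798]]
  r_p     = [-1.7815, 0.5133, -0.3911]
Written out (R1..R3):
  (R1) 3.8798 phi_1 - 1.7815 phi_2 + 0.5133 phi_3 = -1.7815
  (R2) -1.7815 phi_1 + 3.8798 phi_2 - 1.7815 phi_3 = 0.5133
  (R3) 0.5133 phi_1 - 1.7815 phi_2 + 3.8798 phi_3 = -0.3911
Gaussian elimination:
  R2 <- R2 - (-1.7815/3.8798) R1 = R2 - (-0.459173) R1:  3.061783 phi_2 - 1.545806 phi_3 = -0.304717
  R3 <- R3 - (0.5133/3.8798) R1 = R3 - (0.132301) R1:  -1.545806 phi_2 + 3.81189 phi_3 = -0.155406
  R3 <- R3 - (-1.545806/3.061783) R2 = R3 - (-0.504871) R2:  3.031457 phi_3 = -0.309249
Back-substitution:
  phi_hat_3 = -0.309249 / 3.031457 = -0.102013
  phi_hat_2 = (-0.304717 - (-1.545806)(-0.102013)) / 3.061783 = -0.151026
  phi_hat_1 = (-1.7815 - (-1.7815)(-0.151026) - (0.5133)(-0.102013)) / 3.8798 = -0.515024
So phi_hat = [-0.5150, -0.1510, -0.1020].
Therefore phi_hat_1 = -0.5150.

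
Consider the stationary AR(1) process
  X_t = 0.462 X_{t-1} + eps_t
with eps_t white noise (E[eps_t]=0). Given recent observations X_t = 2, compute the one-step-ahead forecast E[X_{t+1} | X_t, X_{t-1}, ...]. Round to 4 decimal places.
E[X_{t+1} \mid \mathcal F_t] = 0.9240

For an AR(p) model X_t = c + sum_i phi_i X_{t-i} + eps_t, the
one-step-ahead conditional mean is
  E[X_{t+1} | X_t, ...] = c + sum_i phi_i X_{t+1-i}.
Substitute known values:
  E[X_{t+1} | ...] = (0.462) * (2)
                   = 0.9240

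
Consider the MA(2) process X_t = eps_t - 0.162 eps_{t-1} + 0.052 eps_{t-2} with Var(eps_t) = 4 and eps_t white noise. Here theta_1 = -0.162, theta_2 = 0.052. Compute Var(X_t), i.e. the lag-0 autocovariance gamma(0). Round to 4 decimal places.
\gamma(0) = 4.1158

For an MA(q) process X_t = eps_t + sum_i theta_i eps_{t-i} with
Var(eps_t) = sigma^2, the variance is
  gamma(0) = sigma^2 * (1 + sum_i theta_i^2).
  sum_i theta_i^2 = (-0.162)^2 + (0.052)^2 = 0.026244 + 0.002704 = 0.028948.
  gamma(0) = 4 * (1 + 0.028948) = 4 * 1.028948 = 4.115792, which rounds to 4.1158.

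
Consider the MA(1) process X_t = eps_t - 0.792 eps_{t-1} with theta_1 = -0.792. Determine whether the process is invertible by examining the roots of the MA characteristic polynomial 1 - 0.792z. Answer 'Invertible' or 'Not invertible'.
\text{Invertible}

The MA(q) characteristic polynomial is P(z) = 1 - 0.792z.
Invertibility requires all roots to lie outside the unit circle, i.e. |z| > 1 for every root.
This is linear in z: 1 + (-0.792) z = 0  =>  z = -1/(-0.792) = 1.262626,  |z| = 1.262626.
Moduli of all roots: 1.2626.
All moduli strictly greater than 1? Yes.
Verdict: Invertible.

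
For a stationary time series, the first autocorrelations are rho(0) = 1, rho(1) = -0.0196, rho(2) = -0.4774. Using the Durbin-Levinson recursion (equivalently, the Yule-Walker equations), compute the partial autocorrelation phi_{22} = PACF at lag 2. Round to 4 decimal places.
\phi_{22} = -0.4780

The PACF at lag k is phi_{kk}, the last component of the solution
to the Yule-Walker system G_k phi = r_k where
  (G_k)_{ij} = rho(|i - j|), (r_k)_i = rho(i), i,j = 1..k.
Equivalently, Durbin-Levinson gives phi_{kk} iteratively:
  phi_{11} = rho(1)
  phi_{kk} = [rho(k) - sum_{j=1..k-1} phi_{k-1,j} rho(k-j)]
            / [1 - sum_{j=1..k-1} phi_{k-1,j} rho(j)],
  phi_{k,j} = phi_{k-1,j} - phi_{kk} phi_{k-1,k-j},  j = 1..k-1.
Step k = 1:
  phi_11 = rho(1) = -0.0196.
Step k = 2:
  phi_22 = [rho(2) - phi_11 rho(1)] / [1 - phi_11 rho(1)] = [-0.4774 - (-0.0196)(-0.0196)] / [1 - (-0.0196)(-0.0196)]
         = -0.47778416 / 0.99961584 = -0.478.
Therefore phi_{22} = -0.4780.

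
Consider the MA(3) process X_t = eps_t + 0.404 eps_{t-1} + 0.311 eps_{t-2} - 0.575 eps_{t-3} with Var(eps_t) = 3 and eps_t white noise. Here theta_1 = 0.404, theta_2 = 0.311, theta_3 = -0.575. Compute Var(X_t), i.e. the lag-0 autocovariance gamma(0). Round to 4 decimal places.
\gamma(0) = 4.7717

For an MA(q) process X_t = eps_t + sum_i theta_i eps_{t-i} with
Var(eps_t) = sigma^2, the variance is
  gamma(0) = sigma^2 * (1 + sum_i theta_i^2).
  sum_i theta_i^2 = (0.404)^2 + (0.311)^2 + (-0.575)^2 = 0.163216 + 0.096721 + 0.330625 = 0.590562.
  gamma(0) = 3 * (1 + 0.590562) = 3 * 1.590562 = 4.771686, which rounds to 4.7717.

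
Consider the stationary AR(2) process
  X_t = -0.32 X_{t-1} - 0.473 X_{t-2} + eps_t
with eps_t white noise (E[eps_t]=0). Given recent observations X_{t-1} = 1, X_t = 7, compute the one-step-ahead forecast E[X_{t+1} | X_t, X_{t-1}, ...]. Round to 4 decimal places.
E[X_{t+1} \mid \mathcal F_t] = -2.7130

For an AR(p) model X_t = c + sum_i phi_i X_{t-i} + eps_t, the
one-step-ahead conditional mean is
  E[X_{t+1} | X_t, ...] = c + sum_i phi_i X_{t+1-i}.
Substitute known values:
  E[X_{t+1} | ...] = (-0.32) * (7) + (-0.473) * (1)
                   = -2.7130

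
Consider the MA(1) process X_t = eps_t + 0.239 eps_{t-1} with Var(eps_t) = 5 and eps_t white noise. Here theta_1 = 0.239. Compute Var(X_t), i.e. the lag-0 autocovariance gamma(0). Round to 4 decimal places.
\gamma(0) = 5.2856

For an MA(q) process X_t = eps_t + sum_i theta_i eps_{t-i} with
Var(eps_t) = sigma^2, the variance is
  gamma(0) = sigma^2 * (1 + sum_i theta_i^2).
  sum_i theta_i^2 = (0.239)^2 = 0.057121.
  gamma(0) = 5 * (1 + 0.057121) = 5 * 1.057121 = 5.285605, which rounds to 5.2856.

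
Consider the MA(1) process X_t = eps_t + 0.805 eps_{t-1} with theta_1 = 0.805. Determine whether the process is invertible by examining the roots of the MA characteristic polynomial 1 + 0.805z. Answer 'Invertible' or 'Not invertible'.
\text{Invertible}

The MA(q) characteristic polynomial is P(z) = 1 + 0.805z.
Invertibility requires all roots to lie outside the unit circle, i.e. |z| > 1 for every root.
This is linear in z: 1 + (0.805) z = 0  =>  z = -1/(0.805) = -1.242236,  |z| = 1.242236.
Moduli of all roots: 1.2422.
All moduli strictly greater than 1? Yes.
Verdict: Invertible.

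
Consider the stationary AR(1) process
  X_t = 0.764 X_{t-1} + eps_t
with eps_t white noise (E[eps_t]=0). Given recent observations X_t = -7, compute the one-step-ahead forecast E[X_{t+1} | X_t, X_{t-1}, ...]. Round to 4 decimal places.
E[X_{t+1} \mid \mathcal F_t] = -5.3480

For an AR(p) model X_t = c + sum_i phi_i X_{t-i} + eps_t, the
one-step-ahead conditional mean is
  E[X_{t+1} | X_t, ...] = c + sum_i phi_i X_{t+1-i}.
Substitute known values:
  E[X_{t+1} | ...] = (0.764) * (-7)
                   = -5.3480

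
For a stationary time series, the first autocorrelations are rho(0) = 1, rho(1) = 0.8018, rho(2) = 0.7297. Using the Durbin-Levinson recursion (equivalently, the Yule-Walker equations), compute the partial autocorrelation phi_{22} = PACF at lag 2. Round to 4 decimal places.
\phi_{22} = 0.2431

The PACF at lag k is phi_{kk}, the last component of the solution
to the Yule-Walker system G_k phi = r_k where
  (G_k)_{ij} = rho(|i - j|), (r_k)_i = rho(i), i,j = 1..k.
Equivalently, Durbin-Levinson gives phi_{kk} iteratively:
  phi_{11} = rho(1)
  phi_{kk} = [rho(k) - sum_{j=1..k-1} phi_{k-1,j} rho(k-j)]
            / [1 - sum_{j=1..k-1} phi_{k-1,j} rho(j)],
  phi_{k,j} = phi_{k-1,j} - phi_{kk} phi_{k-1,k-j},  j = 1..k-1.
Step k = 1:
  phi_11 = rho(1) = 0.8018.
Step k = 2:
  phi_22 = [rho(2) - phi_11 rho(1)] / [1 - phi_11 rho(1)] = [0.7297 - (0.8018)(0.8018)] / [1 - (0.8018)(0.8018)]
         = 0.08681676 / 0.35711676 = 0.2431.
Therefore phi_{22} = 0.2431.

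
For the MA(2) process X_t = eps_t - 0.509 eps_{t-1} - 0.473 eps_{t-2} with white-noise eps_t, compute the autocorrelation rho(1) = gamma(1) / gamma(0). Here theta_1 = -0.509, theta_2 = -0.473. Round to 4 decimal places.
\rho(1) = -0.1809

For an MA(q) process with theta_0 = 1, the autocovariance is
  gamma(k) = sigma^2 * sum_{i=0..q-k} theta_i * theta_{i+k},
and rho(k) = gamma(k) / gamma(0). Sigma^2 cancels.
  numerator   = (1)*(-0.509) + (-0.509)*(-0.473) = -0.268243.
  denominator = (1)^2 + (-0.509)^2 + (-0.473)^2 = 1.48281.
  rho(1) = -0.268243 / 1.48281 = -0.1809.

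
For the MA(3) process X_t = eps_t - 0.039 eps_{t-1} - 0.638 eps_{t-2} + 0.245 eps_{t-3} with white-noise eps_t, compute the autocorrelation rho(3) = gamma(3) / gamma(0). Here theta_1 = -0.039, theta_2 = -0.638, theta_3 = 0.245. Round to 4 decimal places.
\rho(3) = 0.1668

For an MA(q) process with theta_0 = 1, the autocovariance is
  gamma(k) = sigma^2 * sum_{i=0..q-k} theta_i * theta_{i+k},
and rho(k) = gamma(k) / gamma(0). Sigma^2 cancels.
  numerator   = (1)*(0.245) = 0.245.
  denominator = (1)^2 + (-0.039)^2 + (-0.638)^2 + (0.245)^2 = 1.46859.
  rho(3) = 0.245 / 1.46859 = 0.1668.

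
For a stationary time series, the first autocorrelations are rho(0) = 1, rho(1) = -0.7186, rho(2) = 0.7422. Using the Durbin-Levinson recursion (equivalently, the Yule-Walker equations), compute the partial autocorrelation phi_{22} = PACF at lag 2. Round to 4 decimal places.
\phi_{22} = 0.4669

The PACF at lag k is phi_{kk}, the last component of the solution
to the Yule-Walker system G_k phi = r_k where
  (G_k)_{ij} = rho(|i - j|), (r_k)_i = rho(i), i,j = 1..k.
Equivalently, Durbin-Levinson gives phi_{kk} iteratively:
  phi_{11} = rho(1)
  phi_{kk} = [rho(k) - sum_{j=1..k-1} phi_{k-1,j} rho(k-j)]
            / [1 - sum_{j=1..k-1} phi_{k-1,j} rho(j)],
  phi_{k,j} = phi_{k-1,j} - phi_{kk} phi_{k-1,k-j},  j = 1..k-1.
Step k = 1:
  phi_11 = rho(1) = -0.7186.
Step k = 2:
  phi_22 = [rho(2) - phi_11 rho(1)] / [1 - phi_11 rho(1)] = [0.7422 - (-0.7186)(-0.7186)] / [1 - (-0.7186)(-0.7186)]
         = 0.22581404 / 0.48361404 = 0.4669.
Therefore phi_{22} = 0.4669.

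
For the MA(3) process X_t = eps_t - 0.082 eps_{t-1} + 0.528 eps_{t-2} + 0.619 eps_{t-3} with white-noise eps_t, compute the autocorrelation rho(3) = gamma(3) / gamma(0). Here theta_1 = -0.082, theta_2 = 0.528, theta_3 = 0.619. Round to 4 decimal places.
\rho(3) = 0.3710

For an MA(q) process with theta_0 = 1, the autocovariance is
  gamma(k) = sigma^2 * sum_{i=0..q-k} theta_i * theta_{i+k},
and rho(k) = gamma(k) / gamma(0). Sigma^2 cancels.
  numerator   = (1)*(0.619) = 0.619.
  denominator = (1)^2 + (-0.082)^2 + (0.528)^2 + (0.619)^2 = 1.668669.
  rho(3) = 0.619 / 1.668669 = 0.3710.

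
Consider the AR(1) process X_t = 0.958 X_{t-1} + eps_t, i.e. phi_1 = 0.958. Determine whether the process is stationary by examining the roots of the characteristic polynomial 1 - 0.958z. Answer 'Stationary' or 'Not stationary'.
\text{Stationary}

The AR(p) characteristic polynomial is P(z) = 1 - 0.958z.
Stationarity requires all roots to lie outside the unit circle, i.e. |z| > 1 for every root.
This is linear in z: 1 + (-0.958) z = 0  =>  z = -1/(-0.958) = 1.043841,  |z| = 1.043841.
Moduli of all roots: 1.0438.
All moduli strictly greater than 1? Yes.
Verdict: Stationary.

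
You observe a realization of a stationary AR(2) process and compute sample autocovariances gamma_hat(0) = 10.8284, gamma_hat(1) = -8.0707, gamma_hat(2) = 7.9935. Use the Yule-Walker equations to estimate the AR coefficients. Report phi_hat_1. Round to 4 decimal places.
\hat\phi_{1} = -0.4390

The Yule-Walker equations for an AR(p) process read, in matrix form,
  Gamma_p phi = r_p,   with   (Gamma_p)_{ij} = gamma(|i - j|),
                       (r_p)_i = gamma(i),   i,j = 1..p.
Substitute the sample gammas (Toeplitz matrix and right-hand side of size 2):
  Gamma_p = [[10.8284, -8.0707], [-8.0707, 10.8284]]
  r_p     = [-8.0707, 7.9935]
Written out:
  10.8284 phi_1 - 8.0707 phi_2 = -8.0707
  -8.0707 phi_1 + 10.8284 phi_2 = 7.9935
Solve by Cramer's rule:
  det = gamma(0)^2 - gamma(1)^2 = (10.8284)^2 - (-8.0707)^2 = 117.25424656 - 65.13619849 = 52.11804807
  phi_hat_1 = [gamma(1) gamma(0) - gamma(1) gamma(2)] / det = [(-8.0707)(10.8284) - (-8.0707)(7.9935)] / 52.11804807 = -22.87962743 / 52.11804807 = -0.439
  phi_hat_2 = [gamma(0) gamma(2) - gamma(1)^2] / det = [(10.8284)(7.9935) - (-8.0707)^2] / 52.11804807 = 21.42061691 / 52.11804807 = 0.411
So phi_hat = [-0.4390, 0.4110].
Therefore phi_hat_1 = -0.4390.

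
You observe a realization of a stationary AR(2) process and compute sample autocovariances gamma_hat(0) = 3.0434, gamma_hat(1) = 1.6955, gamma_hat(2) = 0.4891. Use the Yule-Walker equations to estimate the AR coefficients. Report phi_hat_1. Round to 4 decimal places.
\hat\phi_{1} = 0.6780

The Yule-Walker equations for an AR(p) process read, in matrix form,
  Gamma_p phi = r_p,   with   (Gamma_p)_{ij} = gamma(|i - j|),
                       (r_p)_i = gamma(i),   i,j = 1..p.
Substitute the sample gammas (Toeplitz matrix and right-hand side of size 2):
  Gamma_p = [[3.0434, 1.6955], [1.6955, 3.0434]]
  r_p     = [1.6955, 0.4891]
Written out:
  3.0434 phi_1 + 1.6955 phi_2 = 1.6955
  1.6955 phi_1 + 3.0434 phi_2 = 0.4891
Solve by Cramer's rule:
  det = gamma(0)^2 - gamma(1)^2 = (3.0434)^2 - (1.6955)^2 = 9.26228356 - 2.87472025 = 6.38756331
  phi_hat_1 = [gamma(1) gamma(0) - gamma(1) gamma(2)] / det = [(1.6955)(3.0434) - (1.6955)(0.4891)] / 6.38756331 = 4.33081565 / 6.38756331 = 0.678
  phi_hat_2 = [gamma(0) gamma(2) - gamma(1)^2] / det = [(3.0434)(0.4891) - (1.6955)^2] / 6.38756331 = -1.38619331 / 6.38756331 = -0.217
So phi_hat = [0.6780, -0.2170].
Therefore phi_hat_1 = 0.6780.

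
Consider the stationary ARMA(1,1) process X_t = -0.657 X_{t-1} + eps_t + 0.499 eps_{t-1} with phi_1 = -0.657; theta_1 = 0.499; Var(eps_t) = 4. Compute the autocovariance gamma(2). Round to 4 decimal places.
\gamma(2) = 0.4911

Multiply the model equation by X_{t-k} and take expectations. With theta_0 = psi_0 = 1 and psi_j the MA(infinity) weights, this gives
  gamma(k) - sum_i phi_i gamma(k-i) = c_k,
  c_k = sigma^2 * sum_{j=k..q} theta_j psi_{j-k}   (c_k = 0 for k > q),
using gamma(-m) = gamma(m).
psi-weights needed (psi_j = theta_j + sum_i phi_i psi_{j-i}):
  psi_1 = theta_1 + phi_1 = 0.499 + (-0.657) = -0.158
Right-hand sides:
  c_0 = sigma^2 (1 + theta_1 psi_1) = 4 * (1 + (0.499)(-0.158)) = 4 * 0.921158 = 3.684632
  c_1 = sigma^2 theta_1 = 4 * (0.499) = 1.996
  c_2 = 0
Equations for k = 0 and k = 1 (AR order 1):
  gamma(0) = phi_1 gamma(1) + c_0
  gamma(1) = phi_1 gamma(0) + c_1
Substituting the second into the first: gamma(0) (1 - phi_1^2) = c_0 + phi_1 c_1, so
  gamma(0) = (c_0 + phi_1 c_1) / (1 - phi_1^2) = (3.684632 + (-0.657)(1.996)) / (1 - (-0.657)^2) = 2.37326 / 0.568351 = 4.175694.
  gamma(1) = phi_1 gamma(0) + c_1 = (-0.657)(4.175694) + (1.996) = -0.747431.
For k = 2 (> q): gamma(2) = phi_1 gamma(1) = (-0.657)(-0.747431) = 0.491062.
Therefore gamma(2) = 0.4911 (to 4 decimal places).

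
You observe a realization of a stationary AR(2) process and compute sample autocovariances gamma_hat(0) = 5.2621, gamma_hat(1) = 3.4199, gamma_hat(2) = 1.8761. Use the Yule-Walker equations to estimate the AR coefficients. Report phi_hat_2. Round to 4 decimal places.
\hat\phi_{2} = -0.1140

The Yule-Walker equations for an AR(p) process read, in matrix form,
  Gamma_p phi = r_p,   with   (Gamma_p)_{ij} = gamma(|i - j|),
                       (r_p)_i = gamma(i),   i,j = 1..p.
Substitute the sample gammas (Toeplitz matrix and right-hand side of size 2):
  Gamma_p = [[5.2621, 3.4199], [3.4199, 5.2621]]
  r_p     = [3.4199, 1.8761]
Written out:
  5.2621 phi_1 + 3.4199 phi_2 = 3.4199
  3.4199 phi_1 + 5.2621 phi_2 = 1.8761
Solve by Cramer's rule:
  det = gamma(0)^2 - gamma(1)^2 = (5.2621)^2 - (3.4199)^2 = 27.68969641 - 11.69571601 = 15.9939804
  phi_hat_1 = [gamma(1) gamma(0) - gamma(1) gamma(2)] / det = [(3.4199)(5.2621) - (3.4199)(1.8761)] / 15.9939804 = 11.5797814 / 15.9939804 = 0.724
  phi_hat_2 = [gamma(0) gamma(2) - gamma(1)^2] / det = [(5.2621)(1.8761) - (3.4199)^2] / 15.9939804 = -1.8234902 / 15.9939804 = -0.114
So phi_hat = [0.7240, -0.1140].
Therefore phi_hat_2 = -0.1140.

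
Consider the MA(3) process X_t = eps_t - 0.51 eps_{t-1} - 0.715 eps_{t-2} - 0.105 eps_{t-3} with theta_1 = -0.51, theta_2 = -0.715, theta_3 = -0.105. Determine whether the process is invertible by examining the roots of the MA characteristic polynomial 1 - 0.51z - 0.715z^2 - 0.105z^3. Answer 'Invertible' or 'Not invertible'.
\text{Not invertible}

The MA(q) characteristic polynomial is P(z) = 1 - 0.51z - 0.715z^2 - 0.105z^3.
Invertibility requires all roots to lie outside the unit circle, i.e. |z| > 1 for every root.
Degree 3: look for a simple real root z0 first, then factor out (1 - z/z0) and solve the remaining quadratic.
Testing z0 = -2: P(-2) = 1 + (-0.51)(-2) + (-0.715)(-2)^2 + (-0.105)(-2)^3
  = 1 + (1.02) + (-2.86) + (0.84) = 0.  So z_0 = -2 is a root, |z_0| = 2.
Divide out the factor (1 + 0.5 z) = (1 - z/z0) (since 1/z0 = -0.5):
  P(z) = (1 + 0.5 z)(1 + (-1.01) z + (-0.21) z^2)
  [check: z-coef -1.01 - (-0.5) = -0.51; z^2-coef -0.21 - (-0.5)(-1.01) = -0.715; z^3-coef -(-0.5)(-0.21) = -0.105.]
Remaining roots from the quadratic factor 1 + (-1.01) z + (-0.21) z^2:
  Set 1 + (-1.01) z + (-0.21) z^2 = 0, i.e. a z^2 + b z + c = 0 with a = -0.21, b = -1.01, c = 1.
  Discriminant D = b^2 - 4ac = (-1.01)^2 - 4*(-0.21)*1 = 1.0201 - (-0.84) = 1.8601.
  D >= 0, so the roots are real: z = (-b +/- sqrt(D)) / (2a) = (1.01 +/- 1.363855) / (-0.42).
    z_1 = (1.01 + 1.363855) / (-0.42) = -5.652,   |z_1| = 5.652.
    z_2 = (1.01 - 1.363855) / (-0.42) = 0.8425,   |z_2| = 0.8425.
Moduli of all roots: 2.0000, 5.6520, 0.8425.
All moduli strictly greater than 1? No.
Verdict: Not invertible.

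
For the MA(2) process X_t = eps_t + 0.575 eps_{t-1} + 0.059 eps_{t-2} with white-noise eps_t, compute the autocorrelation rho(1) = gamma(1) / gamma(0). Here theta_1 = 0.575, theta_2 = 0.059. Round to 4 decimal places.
\rho(1) = 0.4564

For an MA(q) process with theta_0 = 1, the autocovariance is
  gamma(k) = sigma^2 * sum_{i=0..q-k} theta_i * theta_{i+k},
and rho(k) = gamma(k) / gamma(0). Sigma^2 cancels.
  numerator   = (1)*(0.575) + (0.575)*(0.059) = 0.608925.
  denominator = (1)^2 + (0.575)^2 + (0.059)^2 = 1.334106.
  rho(1) = 0.608925 / 1.334106 = 0.4564.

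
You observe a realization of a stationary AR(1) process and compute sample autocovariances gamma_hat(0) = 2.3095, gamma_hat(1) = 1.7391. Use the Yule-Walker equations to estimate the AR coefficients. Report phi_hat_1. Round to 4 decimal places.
\hat\phi_{1} = 0.7530

The Yule-Walker equations for an AR(p) process read, in matrix form,
  Gamma_p phi = r_p,   with   (Gamma_p)_{ij} = gamma(|i - j|),
                       (r_p)_i = gamma(i),   i,j = 1..p.
Substitute the sample gammas (Toeplitz matrix and right-hand side of size 1):
  Gamma_p = [[2.3095]]
  r_p     = [1.7391]
With p = 1 this is the single equation gamma(0) phi_1 = gamma(1):
  phi_hat_1 = gamma(1) / gamma(0) = 1.7391 / 2.3095 = 0.7530.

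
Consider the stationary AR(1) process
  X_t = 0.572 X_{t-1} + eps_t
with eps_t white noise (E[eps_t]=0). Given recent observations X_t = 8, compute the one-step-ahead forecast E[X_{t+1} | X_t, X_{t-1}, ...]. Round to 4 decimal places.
E[X_{t+1} \mid \mathcal F_t] = 4.5760

For an AR(p) model X_t = c + sum_i phi_i X_{t-i} + eps_t, the
one-step-ahead conditional mean is
  E[X_{t+1} | X_t, ...] = c + sum_i phi_i X_{t+1-i}.
Substitute known values:
  E[X_{t+1} | ...] = (0.572) * (8)
                   = 4.5760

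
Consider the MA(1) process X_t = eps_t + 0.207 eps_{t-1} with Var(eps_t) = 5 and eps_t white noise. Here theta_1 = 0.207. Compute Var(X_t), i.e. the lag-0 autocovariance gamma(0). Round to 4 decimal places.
\gamma(0) = 5.2142

For an MA(q) process X_t = eps_t + sum_i theta_i eps_{t-i} with
Var(eps_t) = sigma^2, the variance is
  gamma(0) = sigma^2 * (1 + sum_i theta_i^2).
  sum_i theta_i^2 = (0.207)^2 = 0.042849.
  gamma(0) = 5 * (1 + 0.042849) = 5 * 1.042849 = 5.214245, which rounds to 5.2142.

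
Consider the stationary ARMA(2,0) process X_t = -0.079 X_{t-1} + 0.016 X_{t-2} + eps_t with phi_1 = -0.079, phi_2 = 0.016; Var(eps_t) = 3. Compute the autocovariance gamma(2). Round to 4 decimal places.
\gamma(2) = 0.0675

Multiply the model equation by X_{t-k} and take expectations. With theta_0 = psi_0 = 1 and psi_j the MA(infinity) weights, this gives
  gamma(k) - sum_i phi_i gamma(k-i) = c_k,
  c_k = sigma^2 * sum_{j=k..q} theta_j psi_{j-k}   (c_k = 0 for k > q),
using gamma(-m) = gamma(m).
Pure AR (q = 0): c_0 = sigma^2 = 3, c_k = 0 for k >= 1.
Equations for k = 0, 1, 2 (AR order 2, c_2 = 0):
  (E0) gamma(0) = phi_1 gamma(1) + phi_2 gamma(2) + c_0
  (E1) gamma(1) = phi_1 gamma(0) + phi_2 gamma(1) + c_1
  (E2) gamma(2) = phi_1 gamma(1) + phi_2 gamma(0)
From (E1): gamma(1) = A gamma(0) + B with
  A = phi_1 / (1 - phi_2) = -0.079 / 0.984 = -0.080285,   B = c_1 / (1 - phi_2) = 0 / 0.984 = 0.
Insert (E2) into (E0): gamma(0) (1 - phi_2^2) = phi_1 (1 + phi_2) gamma(1) + c_0.
  phi_1 (1 + phi_2) = (-0.079)(1.016) = -0.080264,   1 - phi_2^2 = 0.999744.
Replace gamma(1) by A gamma(0) + B and collect gamma(0):
  gamma(0) [0.999744 - (-0.080264)(-0.080285)] = c_0 = 3
  gamma(0) * 0.9933 = 3
  gamma(0) = 3 / 0.9933 = 3.020235.
  gamma(1) = A gamma(0) = (-0.080285)(3.020235) = -0.242478.
  gamma(2) = phi_1 gamma(1) + phi_2 gamma(0) = (-0.079)(-0.242478) + (0.016)(3.020235) = 0.06748.
Therefore gamma(2) = 0.0675 (to 4 decimal places).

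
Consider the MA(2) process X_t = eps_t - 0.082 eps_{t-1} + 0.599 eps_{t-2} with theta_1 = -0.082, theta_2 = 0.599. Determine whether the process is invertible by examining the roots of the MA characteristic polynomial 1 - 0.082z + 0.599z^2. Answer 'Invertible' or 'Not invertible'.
\text{Invertible}

The MA(q) characteristic polynomial is P(z) = 1 - 0.082z + 0.599z^2.
Invertibility requires all roots to lie outside the unit circle, i.e. |z| > 1 for every root.
Set 1 + (-0.082) z + (0.599) z^2 = 0, i.e. a z^2 + b z + c = 0 with a = 0.599, b = -0.082, c = 1.
Discriminant D = b^2 - 4ac = (-0.082)^2 - 4*(0.599)*1 = 0.006724 - (2.396) = -2.389276.
D < 0, so the roots are the complex-conjugate pair z = (-b +/- i sqrt(-D)) / (2a) = 0.0684 +/- 1.2903i.
For a conjugate pair |z|^2 = z * conj(z) = (product of roots) = c/a = 1/(0.599) = 1.669449, so |z| = sqrt(1.669449) = 1.2921 for both roots.
Moduli of all roots: 1.2921, 1.2921.
All moduli strictly greater than 1? Yes.
Verdict: Invertible.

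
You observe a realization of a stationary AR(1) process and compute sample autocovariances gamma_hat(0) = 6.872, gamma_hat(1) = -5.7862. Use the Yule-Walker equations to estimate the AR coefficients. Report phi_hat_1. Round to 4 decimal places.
\hat\phi_{1} = -0.8420

The Yule-Walker equations for an AR(p) process read, in matrix form,
  Gamma_p phi = r_p,   with   (Gamma_p)_{ij} = gamma(|i - j|),
                       (r_p)_i = gamma(i),   i,j = 1..p.
Substitute the sample gammas (Toeplitz matrix and right-hand side of size 1):
  Gamma_p = [[6.872]]
  r_p     = [-5.7862]
With p = 1 this is the single equation gamma(0) phi_1 = gamma(1):
  phi_hat_1 = gamma(1) / gamma(0) = -5.7862 / 6.872 = -0.8420.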